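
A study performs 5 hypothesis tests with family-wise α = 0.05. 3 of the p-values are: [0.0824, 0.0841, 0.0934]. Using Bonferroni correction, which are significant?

Bonferroni α = 0.05/5 = 0.01. None of the given p-values are significant.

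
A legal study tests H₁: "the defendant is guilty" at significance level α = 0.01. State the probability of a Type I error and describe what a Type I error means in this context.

P(Type I error) = α = 0.01. A Type I error is rejecting H₀ when H₀ is actually true (false positive) — here, concluding that the defendant is guilty when in fact this is not the case. Consequence: convicting an innocent person.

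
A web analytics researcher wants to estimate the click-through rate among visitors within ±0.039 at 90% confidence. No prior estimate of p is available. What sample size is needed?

Conservative approach: use p = 0.5 (maximizes p(1-p) = 0.25). n = z²(0.25)/E² = 1.645²×0.25/0.039² = 444.8 → n = 445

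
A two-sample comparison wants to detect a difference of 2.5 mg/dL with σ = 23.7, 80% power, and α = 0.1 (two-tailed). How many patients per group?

n per group = 2(z_α/2 + z_β)²σ²/d² = 2×(1.645 + 0.84)²×23.7²/2.5² = 1109.9 → n = 1110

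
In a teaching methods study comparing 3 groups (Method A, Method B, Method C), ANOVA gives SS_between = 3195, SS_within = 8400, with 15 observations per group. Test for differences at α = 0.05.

df_between = 2, df_within = 42. F = MS_between/MS_within = 1597.5/200.0 = 7.987. F_crit ≈ 3.22. Reject H₀. At least one mean differs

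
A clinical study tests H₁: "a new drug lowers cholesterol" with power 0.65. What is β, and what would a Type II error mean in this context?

β = 1 - power = 1 - 0.65 = 0.35. A Type II error is failing to reject H₀ when H₀ is false (false negative) — here, failing to conclude that a new drug lowers cholesterol when in fact it is true. Consequence: shelving an effective drug — patients miss out on a treatment that would have helped.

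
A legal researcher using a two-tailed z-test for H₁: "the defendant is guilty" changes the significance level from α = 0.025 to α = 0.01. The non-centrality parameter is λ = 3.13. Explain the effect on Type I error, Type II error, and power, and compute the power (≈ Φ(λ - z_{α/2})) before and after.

Decreasing α from 0.025 to 0.01:
• Type I error rate decreases (α is the Type I rate by definition).
• Critical value moves from z_{α/2} = 2.241 to 2.576, so power = Φ(λ - z_{α/2}) goes from Φ(3.13 - 2.241) = 0.813 to Φ(3.13 - 2.576) = 0.71.
• Type II error rate β = 1 - power therefore increases (0.187 → 0.29).
Appropriate when false positives are costly — here, convicting an innocent person.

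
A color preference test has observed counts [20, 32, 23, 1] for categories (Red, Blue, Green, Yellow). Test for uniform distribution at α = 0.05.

Expected = 19 each. χ² = Σ(O-E)²/E = 26.842. df = 3, critical value = 7.815. Reject H₀.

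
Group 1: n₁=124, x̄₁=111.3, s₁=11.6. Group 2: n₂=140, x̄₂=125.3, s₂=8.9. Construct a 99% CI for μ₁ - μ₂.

Difference = -14.0. SE = √(11.6²/124 + 8.9²/140) = 1.285. CI = (-17.31, -10.69)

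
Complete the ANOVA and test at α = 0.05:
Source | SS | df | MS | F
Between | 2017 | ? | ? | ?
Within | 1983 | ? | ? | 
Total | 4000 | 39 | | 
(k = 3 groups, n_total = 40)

df_between = 2, df_within = 37. MS_between = 1008.5, MS_within = 53.59. F = 18.817, F_crit ≈ 3.252. Reject H₀.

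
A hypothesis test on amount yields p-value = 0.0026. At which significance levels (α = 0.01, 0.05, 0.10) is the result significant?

p = 0.0026. Significant at: α = 0.01, 0.05, 0.1.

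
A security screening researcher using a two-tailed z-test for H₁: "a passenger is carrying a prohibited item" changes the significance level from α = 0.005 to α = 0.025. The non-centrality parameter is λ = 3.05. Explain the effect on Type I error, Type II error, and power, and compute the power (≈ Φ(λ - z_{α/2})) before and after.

Increasing α from 0.005 to 0.025:
• Type I error rate increases (α is the Type I rate by definition).
• Critical value moves from z_{α/2} = 2.807 to 2.241, so power = Φ(λ - z_{α/2}) goes from Φ(3.05 - 2.807) = 0.596 to Φ(3.05 - 2.241) = 0.791.
• Type II error rate β = 1 - power therefore decreases (0.404 → 0.209).
Appropriate when false negatives are costly — here, letting a prohibited item through — security breach.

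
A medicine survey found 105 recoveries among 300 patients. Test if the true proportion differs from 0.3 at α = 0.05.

p̂ = 0.35, p₀ = 0.3. z = (p̂ - p₀)/√(p₀(1-p₀)/n) = 1.89. Critical: ±1.96. Fail to reject H₀.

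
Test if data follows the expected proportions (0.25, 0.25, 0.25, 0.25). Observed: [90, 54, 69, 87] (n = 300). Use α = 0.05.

Expected: [75.0, 75.0, 75.0, 75.0]. χ² = 11.28. df = 3, critical = 7.815. Reject H₀.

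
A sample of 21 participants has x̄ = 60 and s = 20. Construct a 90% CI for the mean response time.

CI = x̄ ± t*(s/√n) = 60 ± 1.725(20/√21) = (52.47, 67.53)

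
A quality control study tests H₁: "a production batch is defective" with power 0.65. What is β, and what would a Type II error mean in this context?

β = 1 - power = 1 - 0.65 = 0.35. A Type II error is failing to reject H₀ when H₀ is false (false negative) — here, failing to conclude that a production batch is defective when in fact it is true. Consequence: shipping a defective batch — faulty products reach customers.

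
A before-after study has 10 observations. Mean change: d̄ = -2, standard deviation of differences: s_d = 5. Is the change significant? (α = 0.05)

t = d̄/(s_d/√n) = -2/(5/√10) = -1.265. df = 9, critical t = ±2.262. Fail to reject H₀.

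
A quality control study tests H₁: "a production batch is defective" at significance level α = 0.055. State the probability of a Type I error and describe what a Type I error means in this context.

P(Type I error) = α = 0.055. A Type I error is rejecting H₀ when H₀ is actually true (false positive) — here, concluding that a production batch is defective when in fact this is not the case. Consequence: scrapping a good batch — wasted material and cost for no reason.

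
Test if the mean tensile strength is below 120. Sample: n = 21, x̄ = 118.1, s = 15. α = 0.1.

t = (118.1 - 120)/(15/√21) = -0.58, df = 20. Critical t = -1.325. Fail to reject H₀.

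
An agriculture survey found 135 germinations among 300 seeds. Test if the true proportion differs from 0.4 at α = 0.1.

p̂ = 0.45, p₀ = 0.4. z = (p̂ - p₀)/√(p₀(1-p₀)/n) = 1.768. Critical: ±1.645. Reject H₀.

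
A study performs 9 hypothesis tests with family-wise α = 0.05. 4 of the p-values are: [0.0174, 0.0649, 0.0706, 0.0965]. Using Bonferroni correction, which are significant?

Bonferroni α = 0.05/9 = 0.00556. None of the given p-values are significant.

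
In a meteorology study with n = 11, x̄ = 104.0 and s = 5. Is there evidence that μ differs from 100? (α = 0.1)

t = (x̄ - μ₀)/(s/√n) = (104.0 - 100)/(5/√11) = 2.653. df = 10, critical t = ±1.812. Reject H₀.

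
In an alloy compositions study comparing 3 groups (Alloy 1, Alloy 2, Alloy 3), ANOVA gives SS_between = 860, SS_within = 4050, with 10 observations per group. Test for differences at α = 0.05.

df_between = 2, df_within = 27. F = MS_between/MS_within = 430.0/150.0 = 2.867. F_crit ≈ 3.354. Fail to reject H₀.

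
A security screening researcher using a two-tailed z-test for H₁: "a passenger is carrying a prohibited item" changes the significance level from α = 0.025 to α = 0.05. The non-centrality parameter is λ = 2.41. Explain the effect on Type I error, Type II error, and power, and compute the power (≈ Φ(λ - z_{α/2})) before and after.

Increasing α from 0.025 to 0.05:
• Type I error rate increases (α is the Type I rate by definition).
• Critical value moves from z_{α/2} = 2.241 to 1.96, so power = Φ(λ - z_{α/2}) goes from Φ(2.41 - 2.241) = 0.567 to Φ(2.41 - 1.96) = 0.674.
• Type II error rate β = 1 - power therefore decreases (0.433 → 0.326).
Appropriate when false negatives are costly — here, letting a prohibited item through — security breach.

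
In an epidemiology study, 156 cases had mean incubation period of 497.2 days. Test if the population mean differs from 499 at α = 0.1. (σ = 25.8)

z = (x̄ - μ₀)/(σ/√n) = (497.2 - 499)/(25.8/√156) = -0.871. Critical value: ±1.645. Since |-0.871| ≤ 1.645, Fail to reject H₀.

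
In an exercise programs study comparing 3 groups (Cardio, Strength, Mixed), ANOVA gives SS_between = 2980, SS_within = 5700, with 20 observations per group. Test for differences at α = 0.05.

df_between = 2, df_within = 57. F = MS_between/MS_within = 1490.0/100.0 = 14.9. F_crit ≈ 3.159. Reject H₀. At least one mean differs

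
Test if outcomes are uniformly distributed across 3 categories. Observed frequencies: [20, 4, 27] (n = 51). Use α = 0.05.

Expected = 17 each. χ² = Σ(O-E)²/E = 16.353. df = 2, critical value = 5.991. Reject H₀.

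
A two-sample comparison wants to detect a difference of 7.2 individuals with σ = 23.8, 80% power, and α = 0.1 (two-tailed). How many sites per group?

n per group = 2(z_α/2 + z_β)²σ²/d² = 2×(1.645 + 0.84)²×23.8²/7.2² = 134.9 → n = 135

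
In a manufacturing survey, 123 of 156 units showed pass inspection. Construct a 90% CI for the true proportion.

p̂ = 0.788. CI = p̂ ± z*√(p̂(1-p̂)/n) = (0.735, 0.842)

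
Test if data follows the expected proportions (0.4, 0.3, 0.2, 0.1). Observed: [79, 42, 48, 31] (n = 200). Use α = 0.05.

Expected: [80.0, 60.0, 40.0, 20.0]. χ² = 13.062. df = 3, critical = 7.815. Reject H₀.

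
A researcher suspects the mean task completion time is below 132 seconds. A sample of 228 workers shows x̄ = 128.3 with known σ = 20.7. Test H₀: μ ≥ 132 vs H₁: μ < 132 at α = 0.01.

z = -2.699. Critical value: -2.33. Reject H₀.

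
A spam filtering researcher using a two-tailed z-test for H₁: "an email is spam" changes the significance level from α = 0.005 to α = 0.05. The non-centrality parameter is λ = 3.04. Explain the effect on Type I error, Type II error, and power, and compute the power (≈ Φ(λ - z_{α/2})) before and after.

Increasing α from 0.005 to 0.05:
• Type I error rate increases (α is the Type I rate by definition).
• Critical value moves from z_{α/2} = 2.807 to 1.96, so power = Φ(λ - z_{α/2}) goes from Φ(3.04 - 2.807) = 0.592 to Φ(3.04 - 1.96) = 0.86.
• Type II error rate β = 1 - power therefore decreases (0.408 → 0.14).
Appropriate when false negatives are costly — here, a spam email lands in the inbox.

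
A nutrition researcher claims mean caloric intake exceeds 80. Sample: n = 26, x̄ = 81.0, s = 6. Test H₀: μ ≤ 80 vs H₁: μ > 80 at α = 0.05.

t = (81.0 - 80)/(6/√26) = 0.85, df = 25. Critical t = 1.708. Fail to reject H₀.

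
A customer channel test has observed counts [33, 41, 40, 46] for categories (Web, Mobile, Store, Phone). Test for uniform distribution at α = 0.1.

Expected = 40 each. χ² = Σ(O-E)²/E = 2.15. df = 3, critical value = 6.251. Fail to reject H₀.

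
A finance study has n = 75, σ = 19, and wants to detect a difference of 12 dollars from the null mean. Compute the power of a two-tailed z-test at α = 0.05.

SE = σ/√n = 19/√75 = 2.194. Non-centrality λ = d/SE = 12/2.194 = 5.47. Power ≈ Φ(λ - z_{α/2}) = Φ(5.47 - 1.96) = Φ(3.51) = 1.0.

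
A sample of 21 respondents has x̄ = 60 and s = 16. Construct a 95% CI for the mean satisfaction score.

CI = x̄ ± t*(s/√n) = 60 ± 2.086(16/√21) = (52.72, 67.28)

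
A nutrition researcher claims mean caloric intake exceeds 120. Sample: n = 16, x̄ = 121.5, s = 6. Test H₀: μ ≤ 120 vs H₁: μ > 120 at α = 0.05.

t = (121.5 - 120)/(6/√16) = 1.0, df = 15. Critical t = 1.753. Fail to reject H₀.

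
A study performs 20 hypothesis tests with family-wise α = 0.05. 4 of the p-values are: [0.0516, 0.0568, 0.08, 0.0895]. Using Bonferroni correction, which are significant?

Bonferroni α = 0.05/20 = 0.0025. None of the given p-values are significant.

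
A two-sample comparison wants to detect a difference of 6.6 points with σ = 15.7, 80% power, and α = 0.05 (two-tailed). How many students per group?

n per group = 2(z_α/2 + z_β)²σ²/d² = 2×(1.96 + 0.84)²×15.7²/6.6² = 88.7 → n = 89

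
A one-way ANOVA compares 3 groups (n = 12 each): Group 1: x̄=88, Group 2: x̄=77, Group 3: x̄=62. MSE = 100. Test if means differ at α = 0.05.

Grand mean = 75.67. SS_between = 4088.0, MS_between = 2044.0. F = 20.44, F_crit ≈ 3.285. Reject H₀.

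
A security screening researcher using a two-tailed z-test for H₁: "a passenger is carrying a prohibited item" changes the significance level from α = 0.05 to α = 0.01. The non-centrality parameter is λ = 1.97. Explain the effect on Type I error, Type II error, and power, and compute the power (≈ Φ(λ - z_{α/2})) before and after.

Decreasing α from 0.05 to 0.01:
• Type I error rate decreases (α is the Type I rate by definition).
• Critical value moves from z_{α/2} = 1.96 to 2.576, so power = Φ(λ - z_{α/2}) goes from Φ(1.97 - 1.96) = 0.504 to Φ(1.97 - 2.576) = 0.272.
• Type II error rate β = 1 - power therefore increases (0.496 → 0.728).
Appropriate when false positives are costly — here, detaining an innocent passenger — delay and inconvenience.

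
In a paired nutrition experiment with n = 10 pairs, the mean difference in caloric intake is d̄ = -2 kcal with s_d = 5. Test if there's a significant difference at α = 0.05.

t = d̄/(s_d/√n) = -2/(5/√10) = -1.265. df = 9, critical t = ±2.262. Fail to reject H₀.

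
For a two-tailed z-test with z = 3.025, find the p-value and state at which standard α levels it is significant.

p = 2·P(Z > |3.025|) = 2·(1 - Φ(3.025)) ≈ 0.0025. Significant at α = 0.1; Significant at α = 0.05; Significant at α = 0.01.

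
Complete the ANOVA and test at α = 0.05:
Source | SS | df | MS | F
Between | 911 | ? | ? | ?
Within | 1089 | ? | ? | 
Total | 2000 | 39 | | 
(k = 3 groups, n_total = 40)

df_between = 2, df_within = 37. MS_between = 455.5, MS_within = 29.43. F = 15.476, F_crit ≈ 3.252. Reject H₀.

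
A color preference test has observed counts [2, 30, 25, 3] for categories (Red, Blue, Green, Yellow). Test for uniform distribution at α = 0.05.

Expected = 15 each. χ² = Σ(O-E)²/E = 42.533. df = 3, critical value = 7.815. Reject H₀.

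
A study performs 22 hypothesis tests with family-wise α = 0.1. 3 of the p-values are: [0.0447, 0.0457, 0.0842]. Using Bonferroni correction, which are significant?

Bonferroni α = 0.1/22 = 0.00455. None of the given p-values are significant.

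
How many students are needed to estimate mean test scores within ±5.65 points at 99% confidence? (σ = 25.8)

n = (z*σ/E)² = (2.576×25.8/5.65)² = 138.4 → n = 139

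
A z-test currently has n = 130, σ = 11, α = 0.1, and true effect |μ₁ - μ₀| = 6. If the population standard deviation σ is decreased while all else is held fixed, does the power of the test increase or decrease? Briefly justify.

Power increases: a smaller σ shrinks the standard error σ/√n, moving the sampling distribution under H₁ further from the critical value.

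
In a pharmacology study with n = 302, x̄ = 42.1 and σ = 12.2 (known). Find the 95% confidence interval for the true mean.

CI = x̄ ± z*(σ/√n) = 42.1 ± 1.96(12.2/√302) = 42.1 ± 1.38 = (40.72, 43.48)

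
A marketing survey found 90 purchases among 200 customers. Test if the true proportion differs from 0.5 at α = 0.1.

p̂ = 0.45, p₀ = 0.5. z = (p̂ - p₀)/√(p₀(1-p₀)/n) = -1.414. Critical: ±1.645. Fail to reject H₀.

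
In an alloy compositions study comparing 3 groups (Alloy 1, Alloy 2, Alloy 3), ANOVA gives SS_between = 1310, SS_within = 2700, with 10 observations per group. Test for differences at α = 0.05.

df_between = 2, df_within = 27. F = MS_between/MS_within = 655.0/100.0 = 6.55. F_crit ≈ 3.354. Reject H₀. At least one mean differs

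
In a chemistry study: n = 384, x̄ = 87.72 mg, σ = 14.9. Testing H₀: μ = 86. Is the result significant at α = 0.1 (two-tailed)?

z = (87.72 - 86)/(14.9/√384) = 2.262. Since |z| > 1.645, significant at α = 0.1.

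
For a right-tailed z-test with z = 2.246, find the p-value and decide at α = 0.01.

p = P(Z > 2.246) = 1 - Φ(2.246) ≈ 0.0124. Since p ≥ 0.01, fail to reject H₀ (not significant) at α = 0.01.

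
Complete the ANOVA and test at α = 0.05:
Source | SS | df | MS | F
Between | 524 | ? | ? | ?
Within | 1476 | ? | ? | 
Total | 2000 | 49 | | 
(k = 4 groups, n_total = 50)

df_between = 3, df_within = 46. MS_between = 174.67, MS_within = 32.09. F = 5.444, F_crit ≈ 2.807. Reject H₀.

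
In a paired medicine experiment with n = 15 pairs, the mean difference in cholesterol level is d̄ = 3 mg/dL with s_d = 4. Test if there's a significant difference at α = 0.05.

t = d̄/(s_d/√n) = 3/(4/√15) = 2.905. df = 14, critical t = ±2.145. Reject H₀.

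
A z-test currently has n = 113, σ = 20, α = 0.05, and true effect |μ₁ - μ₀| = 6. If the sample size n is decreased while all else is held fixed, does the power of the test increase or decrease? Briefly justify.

Power decreases: a smaller n inflates the standard error σ/√n, pulling the sampling distribution under H₁ back toward the critical value.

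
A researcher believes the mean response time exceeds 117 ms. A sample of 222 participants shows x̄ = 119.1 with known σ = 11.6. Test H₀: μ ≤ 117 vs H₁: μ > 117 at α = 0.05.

z = 2.697. Critical value: 1.645. Reject H₀.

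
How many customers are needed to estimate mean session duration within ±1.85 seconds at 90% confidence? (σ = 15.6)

n = (z*σ/E)² = (1.645×15.6/1.85)² = 192.4 → n = 193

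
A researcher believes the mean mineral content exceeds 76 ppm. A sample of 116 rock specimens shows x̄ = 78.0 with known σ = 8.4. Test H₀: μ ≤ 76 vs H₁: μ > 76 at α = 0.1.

z = 2.564. Critical value: 1.28. Reject H₀.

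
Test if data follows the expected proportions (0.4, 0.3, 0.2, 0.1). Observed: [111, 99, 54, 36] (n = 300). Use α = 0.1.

Expected: [120.0, 90.0, 60.0, 30.0]. χ² = 3.375. df = 3, critical = 6.251. Fail to reject H₀.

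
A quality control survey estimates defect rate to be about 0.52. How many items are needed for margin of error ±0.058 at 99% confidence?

n = z²p(1-p)/E² = 2.576²×0.52×0.48/0.058² = 492.4 → n = 493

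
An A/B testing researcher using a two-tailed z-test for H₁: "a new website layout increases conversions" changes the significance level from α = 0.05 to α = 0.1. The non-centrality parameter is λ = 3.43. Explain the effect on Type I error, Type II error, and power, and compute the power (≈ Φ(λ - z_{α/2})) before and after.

Increasing α from 0.05 to 0.1:
• Type I error rate increases (α is the Type I rate by definition).
• Critical value moves from z_{α/2} = 1.96 to 1.645, so power = Φ(λ - z_{α/2}) goes from Φ(3.43 - 1.96) = 0.929 to Φ(3.43 - 1.645) = 0.963.
• Type II error rate β = 1 - power therefore decreases (0.071 → 0.037).
Appropriate when false negatives are costly — here, discarding a layout that would have improved conversions — lost revenue.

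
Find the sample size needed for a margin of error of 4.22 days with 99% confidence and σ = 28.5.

n = (z*σ/E)² = (2.576×28.5/4.22)² = 302.7 → n = 303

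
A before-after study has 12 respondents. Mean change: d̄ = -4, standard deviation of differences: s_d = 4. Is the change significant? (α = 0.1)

t = d̄/(s_d/√n) = -4/(4/√12) = -3.464. df = 11, critical t = ±1.796. Reject H₀.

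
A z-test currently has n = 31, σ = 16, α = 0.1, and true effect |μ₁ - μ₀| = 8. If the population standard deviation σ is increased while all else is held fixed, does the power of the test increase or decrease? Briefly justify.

Power decreases: a larger σ inflates the standard error σ/√n, pulling the sampling distribution under H₁ back toward the critical value.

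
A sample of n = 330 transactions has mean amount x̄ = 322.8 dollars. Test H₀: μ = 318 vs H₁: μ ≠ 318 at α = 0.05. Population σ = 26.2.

z = (x̄ - μ₀)/(σ/√n) = (322.8 - 318)/(26.2/√330) = 3.328. Critical value: ±1.96. Since |3.328| > 1.96, Reject H₀.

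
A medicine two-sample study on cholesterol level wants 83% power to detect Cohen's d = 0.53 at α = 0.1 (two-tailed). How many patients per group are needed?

z_{α/2} = 1.645, z_β = Φ⁻¹(0.83) = 0.954. For medium effect (d = 0.53): n per group = 2(z_{α/2} + z_β)²/d² = 2(1.645 + 0.954)²/0.53² = 48.1 → 49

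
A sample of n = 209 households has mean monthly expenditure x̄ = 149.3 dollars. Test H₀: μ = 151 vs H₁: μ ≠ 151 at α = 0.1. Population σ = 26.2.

z = (x̄ - μ₀)/(σ/√n) = (149.3 - 151)/(26.2/√209) = -0.938. Critical value: ±1.645. Since |-0.938| ≤ 1.645, Fail to reject H₀.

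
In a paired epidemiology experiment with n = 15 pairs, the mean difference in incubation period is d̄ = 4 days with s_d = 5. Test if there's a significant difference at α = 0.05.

t = d̄/(s_d/√n) = 4/(5/√15) = 3.098. df = 14, critical t = ±2.145. Reject H₀.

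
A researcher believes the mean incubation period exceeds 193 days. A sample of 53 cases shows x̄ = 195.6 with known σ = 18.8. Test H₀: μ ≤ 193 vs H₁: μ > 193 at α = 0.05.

z = 1.007. Critical value: 1.645. Fail to reject H₀.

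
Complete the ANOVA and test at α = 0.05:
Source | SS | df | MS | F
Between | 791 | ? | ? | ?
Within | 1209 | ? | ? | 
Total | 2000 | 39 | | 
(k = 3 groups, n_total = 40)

df_between = 2, df_within = 37. MS_between = 395.5, MS_within = 32.68. F = 12.104, F_crit ≈ 3.252. Reject H₀.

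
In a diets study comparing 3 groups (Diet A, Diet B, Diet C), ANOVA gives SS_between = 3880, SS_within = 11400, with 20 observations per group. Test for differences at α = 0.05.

df_between = 2, df_within = 57. F = MS_between/MS_within = 1940.0/200.0 = 9.7. F_crit ≈ 3.159. Reject H₀. At least one mean differs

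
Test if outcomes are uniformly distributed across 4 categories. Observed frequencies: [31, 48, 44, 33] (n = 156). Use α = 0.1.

Expected = 39 each. χ² = Σ(O-E)²/E = 5.282. df = 3, critical value = 6.251. Fail to reject H₀.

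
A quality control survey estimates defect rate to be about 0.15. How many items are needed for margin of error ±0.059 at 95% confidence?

n = z²p(1-p)/E² = 1.96²×0.15×0.85/0.059² = 140.7 → n = 141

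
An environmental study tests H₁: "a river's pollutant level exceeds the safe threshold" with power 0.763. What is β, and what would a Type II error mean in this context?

β = 1 - power = 1 - 0.763 = 0.237. A Type II error is failing to reject H₀ when H₀ is false (false negative) — here, failing to conclude that a river's pollutant level exceeds the safe threshold when in fact it is true. Consequence: allowing unsafe pollution to continue.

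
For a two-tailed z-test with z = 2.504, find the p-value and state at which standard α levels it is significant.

p = 2·P(Z > |2.504|) = 2·(1 - Φ(2.504)) ≈ 0.0123. Significant at α = 0.1; Significant at α = 0.05.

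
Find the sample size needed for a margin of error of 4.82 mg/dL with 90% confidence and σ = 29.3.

n = (z*σ/E)² = (1.645×29.3/4.82)² = 100.0 → n = 100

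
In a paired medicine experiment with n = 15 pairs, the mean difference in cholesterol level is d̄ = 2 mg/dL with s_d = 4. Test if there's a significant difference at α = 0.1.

t = d̄/(s_d/√n) = 2/(4/√15) = 1.936. df = 14, critical t = ±1.761. Reject H₀.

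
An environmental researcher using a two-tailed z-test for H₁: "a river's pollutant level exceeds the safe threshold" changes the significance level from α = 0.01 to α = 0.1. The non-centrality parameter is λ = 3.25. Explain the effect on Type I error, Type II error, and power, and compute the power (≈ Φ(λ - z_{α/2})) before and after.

Increasing α from 0.01 to 0.1:
• Type I error rate increases (α is the Type I rate by definition).
• Critical value moves from z_{α/2} = 2.576 to 1.645, so power = Φ(λ - z_{α/2}) goes from Φ(3.25 - 2.576) = 0.75 to Φ(3.25 - 1.645) = 0.946.
• Type II error rate β = 1 - power therefore decreases (0.25 → 0.054).
Appropriate when false negatives are costly — here, allowing unsafe pollution to continue.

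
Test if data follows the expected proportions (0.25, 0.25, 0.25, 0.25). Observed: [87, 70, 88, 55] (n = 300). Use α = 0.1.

Expected: [75.0, 75.0, 75.0, 75.0]. χ² = 9.84. df = 3, critical = 6.251. Reject H₀.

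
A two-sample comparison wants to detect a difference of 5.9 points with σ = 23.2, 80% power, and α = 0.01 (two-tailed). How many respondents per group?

n per group = 2(z_α/2 + z_β)²σ²/d² = 2×(2.576 + 0.84)²×23.2²/5.9² = 360.9 → n = 361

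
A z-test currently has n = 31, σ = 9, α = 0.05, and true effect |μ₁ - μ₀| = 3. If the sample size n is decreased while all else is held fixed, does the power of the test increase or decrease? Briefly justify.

Power decreases: a smaller n inflates the standard error σ/√n, pulling the sampling distribution under H₁ back toward the critical value.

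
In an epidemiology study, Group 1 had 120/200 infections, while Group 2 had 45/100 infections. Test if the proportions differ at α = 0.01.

p̂₁ = 0.6, p̂₂ = 0.45, pooled p̂ = 0.55. z = 2.462. Critical: ±2.576. Fail to reject H₀.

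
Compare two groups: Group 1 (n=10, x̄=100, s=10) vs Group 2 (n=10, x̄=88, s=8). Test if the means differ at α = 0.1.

Pooled sp = 9.06. t = 2.963, df = 18. Critical t = ±1.734. Reject H₀.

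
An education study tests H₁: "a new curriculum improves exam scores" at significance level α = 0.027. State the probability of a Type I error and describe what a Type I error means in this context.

P(Type I error) = α = 0.027. A Type I error is rejecting H₀ when H₀ is actually true (false positive) — here, concluding that a new curriculum improves exam scores when in fact this is not the case. Consequence: adopting a curriculum that gives no real benefit — disruption for nothing.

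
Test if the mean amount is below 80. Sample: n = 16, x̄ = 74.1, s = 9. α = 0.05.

t = (74.1 - 80)/(9/√16) = -2.622, df = 15. Critical t = -1.753. Reject H₀.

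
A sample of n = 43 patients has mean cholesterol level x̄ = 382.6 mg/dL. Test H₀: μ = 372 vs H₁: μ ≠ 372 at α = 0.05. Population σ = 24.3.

z = (x̄ - μ₀)/(σ/√n) = (382.6 - 372)/(24.3/√43) = 2.86. Critical value: ±1.96. Since |2.86| > 1.96, Reject H₀.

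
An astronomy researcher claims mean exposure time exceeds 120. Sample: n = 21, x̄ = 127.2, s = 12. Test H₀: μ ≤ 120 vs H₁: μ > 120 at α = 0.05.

t = (127.2 - 120)/(12/√21) = 2.75, df = 20. Critical t = 1.725. Reject H₀.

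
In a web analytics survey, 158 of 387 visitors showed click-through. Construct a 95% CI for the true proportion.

p̂ = 0.408. CI = p̂ ± z*√(p̂(1-p̂)/n) = (0.359, 0.457)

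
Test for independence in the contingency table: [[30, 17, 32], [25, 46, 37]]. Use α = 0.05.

χ² = 9.907. df = 2, critical = 5.991. Reject H₀. Variables are dependent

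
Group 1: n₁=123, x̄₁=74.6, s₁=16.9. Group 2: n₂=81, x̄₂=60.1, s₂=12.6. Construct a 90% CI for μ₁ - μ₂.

Difference = 14.5. SE = √(16.9²/123 + 12.6²/81) = 2.069. CI = (11.1, 17.9)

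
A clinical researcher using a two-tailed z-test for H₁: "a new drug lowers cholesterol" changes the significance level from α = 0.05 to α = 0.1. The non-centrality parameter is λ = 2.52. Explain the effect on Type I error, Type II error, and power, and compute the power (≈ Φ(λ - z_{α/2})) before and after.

Increasing α from 0.05 to 0.1:
• Type I error rate increases (α is the Type I rate by definition).
• Critical value moves from z_{α/2} = 1.96 to 1.645, so power = Φ(λ - z_{α/2}) goes from Φ(2.52 - 1.96) = 0.712 to Φ(2.52 - 1.645) = 0.809.
• Type II error rate β = 1 - power therefore decreases (0.288 → 0.191).
Appropriate when false negatives are costly — here, shelving an effective drug — patients miss out on a treatment that would have helped.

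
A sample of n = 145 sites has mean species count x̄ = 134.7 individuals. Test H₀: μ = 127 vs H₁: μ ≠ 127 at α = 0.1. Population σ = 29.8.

z = (x̄ - μ₀)/(σ/√n) = (134.7 - 127)/(29.8/√145) = 3.111. Critical value: ±1.645. Since |3.111| > 1.645, Reject H₀.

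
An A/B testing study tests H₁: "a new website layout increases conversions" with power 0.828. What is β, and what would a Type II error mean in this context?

β = 1 - power = 1 - 0.828 = 0.172. A Type II error is failing to reject H₀ when H₀ is false (false negative) — here, failing to conclude that a new website layout increases conversions when in fact it is true. Consequence: discarding a layout that would have improved conversions — lost revenue.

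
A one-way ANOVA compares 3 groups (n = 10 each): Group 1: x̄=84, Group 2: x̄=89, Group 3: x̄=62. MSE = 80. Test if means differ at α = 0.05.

Grand mean = 78.33. SS_between = 4126.67, MS_between = 2063.33. F = 25.792, F_crit ≈ 3.354. Reject H₀.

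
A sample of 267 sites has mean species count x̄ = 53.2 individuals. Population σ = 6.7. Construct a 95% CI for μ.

CI = x̄ ± z*(σ/√n) = 53.2 ± 1.96(6.7/√267) = 53.2 ± 0.8 = (52.4, 54.0)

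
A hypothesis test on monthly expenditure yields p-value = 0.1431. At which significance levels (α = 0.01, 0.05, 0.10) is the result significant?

p = 0.1431. Not significant at any of the given levels.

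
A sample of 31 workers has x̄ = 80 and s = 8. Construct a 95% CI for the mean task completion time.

CI = x̄ ± t*(s/√n) = 80 ± 2.042(8/√31) = (77.07, 82.93)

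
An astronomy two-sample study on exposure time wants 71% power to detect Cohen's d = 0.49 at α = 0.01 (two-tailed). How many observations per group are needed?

z_{α/2} = 2.576, z_β = Φ⁻¹(0.71) = 0.553. For small effect (d = 0.49): n per group = 2(z_{α/2} + z_β)²/d² = 2(2.576 + 0.553)²/0.49² = 81.6 → 82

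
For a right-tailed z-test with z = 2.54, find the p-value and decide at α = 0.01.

p = P(Z > 2.54) = 1 - Φ(2.54) ≈ 0.0055. Since p < 0.01, reject H₀ (significant) at α = 0.01.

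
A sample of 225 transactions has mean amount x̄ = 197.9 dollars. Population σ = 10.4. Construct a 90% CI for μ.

CI = x̄ ± z*(σ/√n) = 197.9 ± 1.645(10.4/√225) = 197.9 ± 1.14 = (196.76, 199.04)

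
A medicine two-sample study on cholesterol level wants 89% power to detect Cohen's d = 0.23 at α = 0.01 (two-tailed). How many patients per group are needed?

z_{α/2} = 2.576, z_β = Φ⁻¹(0.89) = 1.227. For small effect (d = 0.23): n per group = 2(z_{α/2} + z_β)²/d² = 2(2.576 + 1.227)²/0.23² = 546.8 → 547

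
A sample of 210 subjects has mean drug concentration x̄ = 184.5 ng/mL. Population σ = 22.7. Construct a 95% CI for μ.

CI = x̄ ± z*(σ/√n) = 184.5 ± 1.96(22.7/√210) = 184.5 ± 3.07 = (181.43, 187.57)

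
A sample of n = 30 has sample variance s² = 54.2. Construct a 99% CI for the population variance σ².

df = 29. χ²_{0.005} = 52.336, χ²_{0.995} = 13.121. CI for σ² = ((n-1)s²/χ²_{α/2}, (n-1)s²/χ²_{1-α/2}) = (29·54.2/52.336, 29·54.2/13.121) = (30.03, 119.79)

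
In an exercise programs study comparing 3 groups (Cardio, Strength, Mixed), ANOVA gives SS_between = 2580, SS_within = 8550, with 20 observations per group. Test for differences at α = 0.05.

df_between = 2, df_within = 57. F = MS_between/MS_within = 1290.0/150.0 = 8.6. F_crit ≈ 3.159. Reject H₀. At least one mean differs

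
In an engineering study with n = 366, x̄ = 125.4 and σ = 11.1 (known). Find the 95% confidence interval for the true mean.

CI = x̄ ± z*(σ/√n) = 125.4 ± 1.96(11.1/√366) = 125.4 ± 1.14 = (124.26, 126.54)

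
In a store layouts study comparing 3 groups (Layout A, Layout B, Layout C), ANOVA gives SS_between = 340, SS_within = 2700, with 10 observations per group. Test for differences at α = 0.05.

df_between = 2, df_within = 27. F = MS_between/MS_within = 170.0/100.0 = 1.7. F_crit ≈ 3.354. Fail to reject H₀.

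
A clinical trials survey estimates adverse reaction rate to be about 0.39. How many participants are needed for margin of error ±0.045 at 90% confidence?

n = z²p(1-p)/E² = 1.645²×0.39×0.61/0.045² = 317.9 → n = 318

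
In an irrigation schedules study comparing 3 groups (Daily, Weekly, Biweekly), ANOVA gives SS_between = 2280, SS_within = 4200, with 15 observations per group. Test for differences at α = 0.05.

df_between = 2, df_within = 42. F = MS_between/MS_within = 1140.0/100.0 = 11.4. F_crit ≈ 3.22. Reject H₀. At least one mean differs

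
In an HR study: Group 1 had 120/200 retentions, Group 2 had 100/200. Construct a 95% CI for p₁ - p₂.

p̂₁ = 0.6, p̂₂ = 0.5. Difference = 0.1. CI = (0.003, 0.197)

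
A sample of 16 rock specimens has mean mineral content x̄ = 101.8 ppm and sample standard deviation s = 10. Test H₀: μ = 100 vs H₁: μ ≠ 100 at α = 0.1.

t = (x̄ - μ₀)/(s/√n) = (101.8 - 100)/(10/√16) = 0.72. df = 15, critical t = ±1.753. Fail to reject H₀.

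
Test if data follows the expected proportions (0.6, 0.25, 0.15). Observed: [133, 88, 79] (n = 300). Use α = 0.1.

Expected: [180.0, 75.0, 45.0]. χ² = 40.214. df = 2, critical = 4.605. Reject H₀.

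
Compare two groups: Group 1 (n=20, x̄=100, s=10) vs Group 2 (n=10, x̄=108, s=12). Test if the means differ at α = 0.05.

Pooled sp = 10.68. t = -1.933, df = 28. Critical t = ±2.048. Fail to reject H₀.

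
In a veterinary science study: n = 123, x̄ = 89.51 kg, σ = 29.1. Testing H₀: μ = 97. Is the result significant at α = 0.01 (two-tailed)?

z = (89.51 - 97)/(29.1/√123) = -2.855. Since |z| > 2.576, significant at α = 0.01.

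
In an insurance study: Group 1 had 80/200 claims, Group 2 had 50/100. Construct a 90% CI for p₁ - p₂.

p̂₁ = 0.4, p̂₂ = 0.5. Difference = -0.1. CI = (-0.2, 0.0)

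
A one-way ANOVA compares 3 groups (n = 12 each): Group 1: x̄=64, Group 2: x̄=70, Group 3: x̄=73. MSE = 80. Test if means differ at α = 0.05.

Grand mean = 69.0. SS_between = 504.0, MS_between = 252.0. F = 3.15, F_crit ≈ 3.285. Fail to reject H₀.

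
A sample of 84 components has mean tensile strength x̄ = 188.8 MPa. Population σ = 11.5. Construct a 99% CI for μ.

CI = x̄ ± z*(σ/√n) = 188.8 ± 2.576(11.5/√84) = 188.8 ± 3.23 = (185.57, 192.03)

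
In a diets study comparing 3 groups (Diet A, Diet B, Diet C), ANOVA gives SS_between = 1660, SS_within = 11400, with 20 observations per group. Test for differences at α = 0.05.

df_between = 2, df_within = 57. F = MS_between/MS_within = 830.0/200.0 = 4.15. F_crit ≈ 3.159. Reject H₀. At least one mean differs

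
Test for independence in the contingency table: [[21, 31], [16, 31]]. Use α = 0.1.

χ² = 0.424. df = 1, critical = 2.706. Fail to reject H₀. No evidence of dependence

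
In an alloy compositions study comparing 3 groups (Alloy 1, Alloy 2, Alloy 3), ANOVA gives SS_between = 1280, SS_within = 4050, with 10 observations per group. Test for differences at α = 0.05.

df_between = 2, df_within = 27. F = MS_between/MS_within = 640.0/150.0 = 4.267. F_crit ≈ 3.354. Reject H₀. At least one mean differs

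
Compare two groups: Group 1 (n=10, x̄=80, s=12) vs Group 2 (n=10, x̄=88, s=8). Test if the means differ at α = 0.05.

Pooled sp = 10.2. t = -1.754, df = 18. Critical t = ±2.101. Fail to reject H₀.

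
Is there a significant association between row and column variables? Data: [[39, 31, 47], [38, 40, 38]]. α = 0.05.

χ² = 2.103. df = 2, critical = 5.991. Fail to reject H₀. No evidence of dependence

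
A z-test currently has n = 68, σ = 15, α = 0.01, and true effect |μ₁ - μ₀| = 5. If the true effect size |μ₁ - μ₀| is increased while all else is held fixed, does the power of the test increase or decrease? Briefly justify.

Power increases: a larger true effect increases the non-centrality λ = |μ₁ - μ₀|/(σ/√n).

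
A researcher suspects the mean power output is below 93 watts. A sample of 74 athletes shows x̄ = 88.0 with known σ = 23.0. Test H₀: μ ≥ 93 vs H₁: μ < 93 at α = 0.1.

z = -1.87. Critical value: -1.28. Reject H₀.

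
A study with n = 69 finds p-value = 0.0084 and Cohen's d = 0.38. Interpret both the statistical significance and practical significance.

Statistically significant (p = 0.0084 < 0.05). Cohen's d = 0.38 indicates a small effect size. Both statistical and practical significance should be considered.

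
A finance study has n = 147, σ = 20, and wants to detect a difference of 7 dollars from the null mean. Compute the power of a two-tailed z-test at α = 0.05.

SE = σ/√n = 20/√147 = 1.65. Non-centrality λ = d/SE = 7/1.65 = 4.244. Power ≈ Φ(λ - z_{α/2}) = Φ(4.244 - 1.96) = Φ(2.284) = 0.989.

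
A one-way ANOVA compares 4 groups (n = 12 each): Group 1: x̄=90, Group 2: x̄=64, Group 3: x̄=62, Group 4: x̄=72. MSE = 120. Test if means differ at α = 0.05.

Grand mean = 72.0. SS_between = 5856.0, MS_between = 1952.0. F = 16.267, F_crit ≈ 2.816. Reject H₀.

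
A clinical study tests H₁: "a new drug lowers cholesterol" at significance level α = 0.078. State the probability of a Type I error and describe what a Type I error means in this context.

P(Type I error) = α = 0.078. A Type I error is rejecting H₀ when H₀ is actually true (false positive) — here, concluding that a new drug lowers cholesterol when in fact this is not the case. Consequence: approving an ineffective drug — patients take a useless medication and may skip effective alternatives.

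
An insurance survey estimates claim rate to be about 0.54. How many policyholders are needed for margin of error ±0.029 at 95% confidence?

n = z²p(1-p)/E² = 1.96²×0.54×0.46/0.029² = 1134.7 → n = 1135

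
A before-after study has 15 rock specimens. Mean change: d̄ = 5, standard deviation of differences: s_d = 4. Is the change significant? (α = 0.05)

t = d̄/(s_d/√n) = 5/(4/√15) = 4.841. df = 14, critical t = ±2.145. Reject H₀.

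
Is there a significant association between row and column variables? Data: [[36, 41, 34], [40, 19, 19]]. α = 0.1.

χ² = 6.973. df = 2, critical = 4.605. Reject H₀. Variables are dependent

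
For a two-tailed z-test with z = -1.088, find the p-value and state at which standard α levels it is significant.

p = 2·P(Z > |-1.088|) = 2·(1 - Φ(1.088)) ≈ 0.2766. Not significant at any standard level.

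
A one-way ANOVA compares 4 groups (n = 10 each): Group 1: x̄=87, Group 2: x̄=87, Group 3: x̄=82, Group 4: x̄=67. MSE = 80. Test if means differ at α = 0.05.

Grand mean = 80.75. SS_between = 2687.5, MS_between = 895.83. F = 11.198, F_crit ≈ 2.866. Reject H₀.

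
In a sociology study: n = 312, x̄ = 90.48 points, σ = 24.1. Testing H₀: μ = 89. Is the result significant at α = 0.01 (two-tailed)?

z = (90.48 - 89)/(24.1/√312) = 1.085. Since |z| ≤ 2.576, not significant at α = 0.01.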